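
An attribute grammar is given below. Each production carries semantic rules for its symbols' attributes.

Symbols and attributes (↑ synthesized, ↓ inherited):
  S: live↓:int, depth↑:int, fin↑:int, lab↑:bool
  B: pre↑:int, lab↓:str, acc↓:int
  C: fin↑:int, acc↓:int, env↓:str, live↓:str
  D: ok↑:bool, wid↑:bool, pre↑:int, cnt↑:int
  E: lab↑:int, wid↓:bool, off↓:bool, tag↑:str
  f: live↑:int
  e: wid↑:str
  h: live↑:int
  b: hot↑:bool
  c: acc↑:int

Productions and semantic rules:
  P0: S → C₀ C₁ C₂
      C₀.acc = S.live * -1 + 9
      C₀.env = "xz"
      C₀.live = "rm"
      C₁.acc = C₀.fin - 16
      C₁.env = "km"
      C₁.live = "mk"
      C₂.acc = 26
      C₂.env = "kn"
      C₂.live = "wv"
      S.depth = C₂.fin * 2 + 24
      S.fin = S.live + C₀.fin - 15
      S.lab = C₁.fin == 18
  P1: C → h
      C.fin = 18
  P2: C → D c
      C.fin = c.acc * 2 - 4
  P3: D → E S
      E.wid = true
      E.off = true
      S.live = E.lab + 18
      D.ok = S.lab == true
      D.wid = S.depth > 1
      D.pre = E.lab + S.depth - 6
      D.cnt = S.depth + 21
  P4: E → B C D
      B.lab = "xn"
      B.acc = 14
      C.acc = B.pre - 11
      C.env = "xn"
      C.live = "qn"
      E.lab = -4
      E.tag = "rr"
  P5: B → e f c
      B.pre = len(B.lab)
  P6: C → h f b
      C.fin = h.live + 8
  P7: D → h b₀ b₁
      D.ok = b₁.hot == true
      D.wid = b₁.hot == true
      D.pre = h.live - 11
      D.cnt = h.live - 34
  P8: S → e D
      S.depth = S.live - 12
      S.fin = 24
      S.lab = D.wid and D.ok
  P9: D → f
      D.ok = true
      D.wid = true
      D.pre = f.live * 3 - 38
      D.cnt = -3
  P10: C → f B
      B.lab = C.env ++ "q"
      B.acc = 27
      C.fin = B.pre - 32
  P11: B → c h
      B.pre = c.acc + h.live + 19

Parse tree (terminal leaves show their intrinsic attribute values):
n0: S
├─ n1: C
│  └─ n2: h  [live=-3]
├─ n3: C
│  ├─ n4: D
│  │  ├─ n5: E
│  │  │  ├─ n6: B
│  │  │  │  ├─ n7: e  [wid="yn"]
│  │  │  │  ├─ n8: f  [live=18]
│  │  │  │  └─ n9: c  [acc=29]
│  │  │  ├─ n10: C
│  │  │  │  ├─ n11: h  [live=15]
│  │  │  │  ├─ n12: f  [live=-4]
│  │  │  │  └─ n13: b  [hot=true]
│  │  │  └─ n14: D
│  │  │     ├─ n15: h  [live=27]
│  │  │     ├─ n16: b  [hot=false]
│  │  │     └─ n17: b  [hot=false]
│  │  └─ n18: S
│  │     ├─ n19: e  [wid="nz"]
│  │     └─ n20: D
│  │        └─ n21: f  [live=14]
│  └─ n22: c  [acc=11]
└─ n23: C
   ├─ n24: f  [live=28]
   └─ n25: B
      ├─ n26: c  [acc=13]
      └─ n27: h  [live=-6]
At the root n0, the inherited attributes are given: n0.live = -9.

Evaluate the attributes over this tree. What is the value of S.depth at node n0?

1. n0.live = -9  [given at root]
2. n1.acc = 18  [S.live * -1 + 9]
3. n1.env = "xz"  ["xz"]
4. n1.live = "rm"  ["rm"]
5. n2.live = -3  [terminal]
6. n1.fin = 18  [18]
7. n3.acc = 2  [C₀.fin - 16]
8. n3.env = "km"  ["km"]
9. n3.live = "mk"  ["mk"]
10. n5.wid = true  [true]
11. n5.off = true  [true]
12. n6.lab = "xn"  ["xn"]
13. n6.acc = 14  [14]
14. n7.wid = "yn"  [terminal]
15. n8.live = 18  [terminal]
16. n9.acc = 29  [terminal]
17. n6.pre = 2  [len(B.lab)]
18. n10.acc = -9  [B.pre - 11]
19. n10.env = "xn"  ["xn"]
20. n10.live = "qn"  ["qn"]
21. n11.live = 15  [terminal]
22. n12.live = -4  [terminal]
23. n13.hot = true  [terminal]
24. n10.fin = 23  [h.live + 8]
25. n15.live = 27  [terminal]
26. n16.hot = false  [terminal]
27. n17.hot = false  [terminal]
28. n14.ok = false  [b₁.hot == true]
29. n14.wid = false  [b₁.hot == true]
30. n14.pre = 16  [h.live - 11]
31. n14.cnt = -7  [h.live - 34]
32. n5.lab = -4  [-4]
33. n5.tag = "rr"  ["rr"]
34. n18.live = 14  [E.lab + 18]
35. n19.wid = "nz"  [terminal]
36. n21.live = 14  [terminal]
37. n20.ok = true  [true]
38. n20.wid = true  [true]
39. n20.pre = 4  [f.live * 3 - 38]
40. n20.cnt = -3  [-3]
41. n18.depth = 2  [S.live - 12]
42. n18.fin = 24  [24]
43. n18.lab = true  [D.wid and D.ok]
44. n4.ok = true  [S.lab == true]
45. n4.wid = true  [S.depth > 1]
46. n4.pre = -8  [E.lab + S.depth - 6]
47. n4.cnt = 23  [S.depth + 21]
48. n22.acc = 11  [terminal]
49. n3.fin = 18  [c.acc * 2 - 4]
50. n23.acc = 26  [26]
51. n23.env = "kn"  ["kn"]
52. n23.live = "wv"  ["wv"]
53. n24.live = 28  [terminal]
54. n25.lab = "knq"  [C.env ++ "q"]
55. n25.acc = 27  [27]
56. n26.acc = 13  [terminal]
57. n27.live = -6  [terminal]
58. n25.pre = 26  [c.acc + h.live + 19]
59. n23.fin = -6  [B.pre - 32]
60. n0.depth = 12  [C₂.fin * 2 + 24]
61. n0.fin = -6  [S.live + C₀.fin - 15]
62. n0.lab = true  [C₁.fin == 18]

12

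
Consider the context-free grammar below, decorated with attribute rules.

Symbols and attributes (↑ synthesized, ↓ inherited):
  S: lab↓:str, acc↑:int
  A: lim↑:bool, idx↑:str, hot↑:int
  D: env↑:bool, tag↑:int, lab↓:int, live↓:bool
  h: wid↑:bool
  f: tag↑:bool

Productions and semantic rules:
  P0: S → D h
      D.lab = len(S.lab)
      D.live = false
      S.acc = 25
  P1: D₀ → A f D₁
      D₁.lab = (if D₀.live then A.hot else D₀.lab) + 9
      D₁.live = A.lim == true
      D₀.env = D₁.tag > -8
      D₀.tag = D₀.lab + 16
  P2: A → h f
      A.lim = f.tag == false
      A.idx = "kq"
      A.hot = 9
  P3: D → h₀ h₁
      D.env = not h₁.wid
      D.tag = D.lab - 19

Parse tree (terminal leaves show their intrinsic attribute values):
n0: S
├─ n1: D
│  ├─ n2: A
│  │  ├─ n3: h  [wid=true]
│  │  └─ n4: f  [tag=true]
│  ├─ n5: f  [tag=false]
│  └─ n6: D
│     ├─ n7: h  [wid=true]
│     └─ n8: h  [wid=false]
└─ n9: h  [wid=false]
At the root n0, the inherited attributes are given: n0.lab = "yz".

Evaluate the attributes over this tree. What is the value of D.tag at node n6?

1. n0.lab = "yz"  [given at root]
2. n1.lab = 2  [len(S.lab)]
3. n1.live = false  [false]
4. n3.wid = true  [terminal]
5. n4.tag = true  [terminal]
6. n2.lim = false  [f.tag == false]
7. n2.idx = "kq"  ["kq"]
8. n2.hot = 9  [9]
9. n5.tag = false  [terminal]
10. n6.lab = 11  [(if D₀.live then A.hot else D₀.lab) + 9]
11. n6.live = false  [A.lim == true]
12. n7.wid = true  [terminal]
13. n8.wid = false  [terminal]
14. n6.env = true  [not h₁.wid]
15. n6.tag = -8  [D.lab - 19]
16. n1.env = false  [D₁.tag > -8]
17. n1.tag = 18  [D₀.lab + 16]
18. n9.wid = false  [terminal]
19. n0.acc = 25  [25]

-8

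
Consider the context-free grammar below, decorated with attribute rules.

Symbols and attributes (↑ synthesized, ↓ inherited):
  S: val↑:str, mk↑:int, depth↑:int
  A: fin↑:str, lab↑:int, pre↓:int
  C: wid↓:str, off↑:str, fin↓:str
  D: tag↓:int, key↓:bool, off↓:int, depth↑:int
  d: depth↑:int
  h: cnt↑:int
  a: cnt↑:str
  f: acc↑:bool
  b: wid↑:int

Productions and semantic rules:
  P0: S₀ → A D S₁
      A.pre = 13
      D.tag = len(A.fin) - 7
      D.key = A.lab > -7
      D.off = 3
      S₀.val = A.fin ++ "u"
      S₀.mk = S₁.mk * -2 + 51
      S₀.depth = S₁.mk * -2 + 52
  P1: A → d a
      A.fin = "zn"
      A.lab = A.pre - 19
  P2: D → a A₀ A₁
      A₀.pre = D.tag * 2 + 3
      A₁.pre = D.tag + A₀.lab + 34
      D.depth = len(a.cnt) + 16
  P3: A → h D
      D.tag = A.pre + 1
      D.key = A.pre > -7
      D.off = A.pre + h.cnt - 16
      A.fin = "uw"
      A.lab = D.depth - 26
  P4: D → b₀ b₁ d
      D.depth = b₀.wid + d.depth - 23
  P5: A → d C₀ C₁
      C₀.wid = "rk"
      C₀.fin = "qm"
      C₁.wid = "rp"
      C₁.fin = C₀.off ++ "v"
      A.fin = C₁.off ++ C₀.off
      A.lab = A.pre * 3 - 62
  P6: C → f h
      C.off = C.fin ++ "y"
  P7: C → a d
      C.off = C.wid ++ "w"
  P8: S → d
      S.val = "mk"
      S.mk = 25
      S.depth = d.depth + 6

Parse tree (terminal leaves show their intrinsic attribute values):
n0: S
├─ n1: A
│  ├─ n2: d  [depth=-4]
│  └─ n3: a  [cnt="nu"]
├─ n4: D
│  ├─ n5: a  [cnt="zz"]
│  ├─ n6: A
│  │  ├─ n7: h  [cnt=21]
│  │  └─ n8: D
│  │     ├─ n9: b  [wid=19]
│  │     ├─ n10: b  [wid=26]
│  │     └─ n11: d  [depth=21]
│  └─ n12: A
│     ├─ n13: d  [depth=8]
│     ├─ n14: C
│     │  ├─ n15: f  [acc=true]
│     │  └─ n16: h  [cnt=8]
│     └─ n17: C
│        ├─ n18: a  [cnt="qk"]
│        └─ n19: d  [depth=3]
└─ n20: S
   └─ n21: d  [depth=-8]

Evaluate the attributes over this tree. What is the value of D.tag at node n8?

-6

1. n1.pre = 13  [13]
2. n2.depth = -4  [terminal]
3. n3.cnt = "nu"  [terminal]
4. n1.fin = "zn"  ["zn"]
5. n1.lab = -6  [A.pre - 19]
6. n4.tag = -5  [len(A.fin) - 7]
7. n4.key = true  [A.lab > -7]
8. n4.off = 3  [3]
9. n5.cnt = "zz"  [terminal]
10. n6.pre = -7  [D.tag * 2 + 3]
11. n7.cnt = 21  [terminal]
12. n8.tag = -6  [A.pre + 1]
13. n8.key = false  [A.pre > -7]
14. n8.off = -2  [A.pre + h.cnt - 16]
15. n9.wid = 19  [terminal]
16. n10.wid = 26  [terminal]
17. n11.depth = 21  [terminal]
18. n8.depth = 17  [b₀.wid + d.depth - 23]
19. n6.fin = "uw"  ["uw"]
20. n6.lab = -9  [D.depth - 26]
21. n12.pre = 20  [D.tag + A₀.lab + 34]
22. n13.depth = 8  [terminal]
23. n14.wid = "rk"  ["rk"]
24. n14.fin = "qm"  ["qm"]
25. n15.acc = true  [terminal]
26. n16.cnt = 8  [terminal]
27. n14.off = "qmy"  [C.fin ++ "y"]
28. n17.wid = "rp"  ["rp"]
29. n17.fin = "qmyv"  [C₀.off ++ "v"]
30. n18.cnt = "qk"  [terminal]
31. n19.depth = 3  [terminal]
32. n17.off = "rpw"  [C.wid ++ "w"]
33. n12.fin = "rpwqmy"  [C₁.off ++ C₀.off]
34. n12.lab = -2  [A.pre * 3 - 62]
35. n4.depth = 18  [len(a.cnt) + 16]
36. n21.depth = -8  [terminal]
37. n20.val = "mk"  ["mk"]
38. n20.mk = 25  [25]
39. n20.depth = -2  [d.depth + 6]
40. n0.val = "znu"  [A.fin ++ "u"]
41. n0.mk = 1  [S₁.mk * -2 + 51]
42. n0.depth = 2  [S₁.mk * -2 + 52]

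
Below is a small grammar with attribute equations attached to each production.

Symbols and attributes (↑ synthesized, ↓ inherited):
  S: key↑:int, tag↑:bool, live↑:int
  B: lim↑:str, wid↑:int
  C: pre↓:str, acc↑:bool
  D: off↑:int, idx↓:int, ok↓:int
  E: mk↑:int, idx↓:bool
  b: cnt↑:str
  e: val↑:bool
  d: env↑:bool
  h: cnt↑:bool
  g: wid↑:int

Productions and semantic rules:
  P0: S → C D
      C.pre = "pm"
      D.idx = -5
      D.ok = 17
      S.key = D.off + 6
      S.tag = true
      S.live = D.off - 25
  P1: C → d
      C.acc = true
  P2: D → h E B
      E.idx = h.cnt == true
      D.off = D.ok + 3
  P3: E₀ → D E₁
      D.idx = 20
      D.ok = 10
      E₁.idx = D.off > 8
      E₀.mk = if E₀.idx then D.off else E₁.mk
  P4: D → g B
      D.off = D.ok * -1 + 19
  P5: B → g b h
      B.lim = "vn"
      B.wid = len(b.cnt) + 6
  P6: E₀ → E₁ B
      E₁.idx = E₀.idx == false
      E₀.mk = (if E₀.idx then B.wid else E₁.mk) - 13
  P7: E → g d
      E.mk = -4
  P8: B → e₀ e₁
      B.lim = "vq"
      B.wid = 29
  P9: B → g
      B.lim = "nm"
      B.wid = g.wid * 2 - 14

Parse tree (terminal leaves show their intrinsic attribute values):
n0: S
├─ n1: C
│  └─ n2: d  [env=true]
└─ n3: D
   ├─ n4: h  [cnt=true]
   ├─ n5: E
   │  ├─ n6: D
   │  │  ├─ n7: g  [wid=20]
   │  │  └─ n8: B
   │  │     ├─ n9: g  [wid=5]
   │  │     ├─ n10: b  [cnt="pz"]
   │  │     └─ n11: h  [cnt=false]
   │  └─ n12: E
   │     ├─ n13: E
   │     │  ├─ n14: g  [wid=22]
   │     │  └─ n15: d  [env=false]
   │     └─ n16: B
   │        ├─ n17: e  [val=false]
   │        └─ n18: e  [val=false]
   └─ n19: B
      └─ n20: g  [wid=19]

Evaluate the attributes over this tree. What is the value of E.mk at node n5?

9

1. n1.pre = "pm"  ["pm"]
2. n2.env = true  [terminal]
3. n1.acc = true  [true]
4. n3.idx = -5  [-5]
5. n3.ok = 17  [17]
6. n4.cnt = true  [terminal]
7. n5.idx = true  [h.cnt == true]
8. n6.idx = 20  [20]
9. n6.ok = 10  [10]
10. n7.wid = 20  [terminal]
11. n9.wid = 5  [terminal]
12. n10.cnt = "pz"  [terminal]
13. n11.cnt = false  [terminal]
14. n8.lim = "vn"  ["vn"]
15. n8.wid = 8  [len(b.cnt) + 6]
16. n6.off = 9  [D.ok * -1 + 19]
17. n12.idx = true  [D.off > 8]
18. n13.idx = false  [E₀.idx == false]
19. n14.wid = 22  [terminal]
20. n15.env = false  [terminal]
21. n13.mk = -4  [-4]
22. n17.val = false  [terminal]
23. n18.val = false  [terminal]
24. n16.lim = "vq"  ["vq"]
25. n16.wid = 29  [29]
26. n12.mk = 16  [(if E₀.idx then B.wid else E₁.mk) - 13]
27. n5.mk = 9  [if E₀.idx then D.off else E₁.mk]
28. n20.wid = 19  [terminal]
29. n19.lim = "nm"  ["nm"]
30. n19.wid = 24  [g.wid * 2 - 14]
31. n3.off = 20  [D.ok + 3]
32. n0.key = 26  [D.off + 6]
33. n0.tag = true  [true]
34. n0.live = -5  [D.off - 25]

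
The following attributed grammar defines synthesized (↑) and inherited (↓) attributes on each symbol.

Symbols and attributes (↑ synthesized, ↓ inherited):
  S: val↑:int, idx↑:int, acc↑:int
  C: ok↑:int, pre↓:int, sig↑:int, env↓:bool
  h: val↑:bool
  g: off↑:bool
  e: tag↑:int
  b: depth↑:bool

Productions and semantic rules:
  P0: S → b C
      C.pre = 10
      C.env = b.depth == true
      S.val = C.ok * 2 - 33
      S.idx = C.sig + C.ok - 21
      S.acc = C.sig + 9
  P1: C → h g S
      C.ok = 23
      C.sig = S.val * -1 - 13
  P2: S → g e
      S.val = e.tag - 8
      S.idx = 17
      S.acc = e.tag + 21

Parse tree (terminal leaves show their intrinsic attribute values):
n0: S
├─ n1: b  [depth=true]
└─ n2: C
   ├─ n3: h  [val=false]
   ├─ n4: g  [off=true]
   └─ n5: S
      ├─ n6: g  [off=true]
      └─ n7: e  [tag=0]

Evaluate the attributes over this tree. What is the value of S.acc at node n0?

4

1. n1.depth = true  [terminal]
2. n2.pre = 10  [10]
3. n2.env = true  [b.depth == true]
4. n3.val = false  [terminal]
5. n4.off = true  [terminal]
6. n6.off = true  [terminal]
7. n7.tag = 0  [terminal]
8. n5.val = -8  [e.tag - 8]
9. n5.idx = 17  [17]
10. n5.acc = 21  [e.tag + 21]
11. n2.ok = 23  [23]
12. n2.sig = -5  [S.val * -1 - 13]
13. n0.val = 13  [C.ok * 2 - 33]
14. n0.idx = -3  [C.sig + C.ok - 21]
15. n0.acc = 4  [C.sig + 9]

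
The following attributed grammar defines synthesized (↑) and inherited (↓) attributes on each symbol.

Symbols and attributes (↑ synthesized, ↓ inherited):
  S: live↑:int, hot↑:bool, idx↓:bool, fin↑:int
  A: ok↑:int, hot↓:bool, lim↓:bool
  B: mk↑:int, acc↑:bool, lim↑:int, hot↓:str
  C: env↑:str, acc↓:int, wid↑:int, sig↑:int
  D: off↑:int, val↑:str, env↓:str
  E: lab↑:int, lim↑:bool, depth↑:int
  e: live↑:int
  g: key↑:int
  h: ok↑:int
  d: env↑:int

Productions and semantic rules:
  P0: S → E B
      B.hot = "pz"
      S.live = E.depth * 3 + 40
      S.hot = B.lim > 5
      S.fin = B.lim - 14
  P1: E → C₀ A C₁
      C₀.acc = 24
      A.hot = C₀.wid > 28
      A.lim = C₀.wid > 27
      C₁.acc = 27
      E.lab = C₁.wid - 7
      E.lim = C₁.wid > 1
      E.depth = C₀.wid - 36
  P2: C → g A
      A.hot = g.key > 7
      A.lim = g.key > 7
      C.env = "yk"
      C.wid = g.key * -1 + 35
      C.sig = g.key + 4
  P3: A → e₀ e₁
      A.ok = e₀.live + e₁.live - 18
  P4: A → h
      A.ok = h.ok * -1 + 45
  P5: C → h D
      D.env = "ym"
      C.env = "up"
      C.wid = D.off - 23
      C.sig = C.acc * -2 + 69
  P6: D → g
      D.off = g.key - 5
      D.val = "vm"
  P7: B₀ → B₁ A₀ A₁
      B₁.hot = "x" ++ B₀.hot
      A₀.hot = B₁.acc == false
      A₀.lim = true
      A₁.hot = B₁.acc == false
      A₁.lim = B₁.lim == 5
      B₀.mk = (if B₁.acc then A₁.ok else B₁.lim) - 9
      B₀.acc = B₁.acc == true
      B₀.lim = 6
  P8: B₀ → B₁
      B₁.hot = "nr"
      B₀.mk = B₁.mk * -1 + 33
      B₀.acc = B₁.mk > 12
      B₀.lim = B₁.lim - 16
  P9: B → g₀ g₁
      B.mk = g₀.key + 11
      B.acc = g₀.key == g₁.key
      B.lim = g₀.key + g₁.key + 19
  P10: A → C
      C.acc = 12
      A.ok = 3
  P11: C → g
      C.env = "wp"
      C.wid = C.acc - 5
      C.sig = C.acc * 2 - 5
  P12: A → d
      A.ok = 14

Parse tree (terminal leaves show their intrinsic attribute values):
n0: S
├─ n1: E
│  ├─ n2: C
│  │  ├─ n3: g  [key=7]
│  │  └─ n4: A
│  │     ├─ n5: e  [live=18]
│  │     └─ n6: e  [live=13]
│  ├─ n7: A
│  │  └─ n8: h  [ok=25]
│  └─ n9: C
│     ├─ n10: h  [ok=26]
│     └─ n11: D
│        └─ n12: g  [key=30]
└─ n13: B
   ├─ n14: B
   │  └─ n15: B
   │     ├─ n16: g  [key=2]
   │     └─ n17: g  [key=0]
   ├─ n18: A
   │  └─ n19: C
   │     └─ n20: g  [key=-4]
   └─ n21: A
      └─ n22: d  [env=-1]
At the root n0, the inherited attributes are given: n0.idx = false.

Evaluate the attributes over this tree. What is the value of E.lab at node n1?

1. n0.idx = false  [given at root]
2. n2.acc = 24  [24]
3. n3.key = 7  [terminal]
4. n4.hot = false  [g.key > 7]
5. n4.lim = false  [g.key > 7]
6. n5.live = 18  [terminal]
7. n6.live = 13  [terminal]
8. n4.ok = 13  [e₀.live + e₁.live - 18]
9. n2.env = "yk"  ["yk"]
10. n2.wid = 28  [g.key * -1 + 35]
11. n2.sig = 11  [g.key + 4]
12. n7.hot = false  [C₀.wid > 28]
13. n7.lim = true  [C₀.wid > 27]
14. n8.ok = 25  [terminal]
15. n7.ok = 20  [h.ok * -1 + 45]
16. n9.acc = 27  [27]
17. n10.ok = 26  [terminal]
18. n11.env = "ym"  ["ym"]
19. n12.key = 30  [terminal]
20. n11.off = 25  [g.key - 5]
21. n11.val = "vm"  ["vm"]
22. n9.env = "up"  ["up"]
23. n9.wid = 2  [D.off - 23]
24. n9.sig = 15  [C.acc * -2 + 69]
25. n1.lab = -5  [C₁.wid - 7]
26. n1.lim = true  [C₁.wid > 1]
27. n1.depth = -8  [C₀.wid - 36]
28. n13.hot = "pz"  ["pz"]
29. n14.hot = "xpz"  ["x" ++ B₀.hot]
30. n15.hot = "nr"  ["nr"]
31. n16.key = 2  [terminal]
32. n17.key = 0  [terminal]
33. n15.mk = 13  [g₀.key + 11]
34. n15.acc = false  [g₀.key == g₁.key]
35. n15.lim = 21  [g₀.key + g₁.key + 19]
36. n14.mk = 20  [B₁.mk * -1 + 33]
37. n14.acc = true  [B₁.mk > 12]
38. n14.lim = 5  [B₁.lim - 16]
39. n18.hot = false  [B₁.acc == false]
40. n18.lim = true  [true]
41. n19.acc = 12  [12]
42. n20.key = -4  [terminal]
43. n19.env = "wp"  ["wp"]
44. n19.wid = 7  [C.acc - 5]
45. n19.sig = 19  [C.acc * 2 - 5]
46. n18.ok = 3  [3]
47. n21.hot = false  [B₁.acc == false]
48. n21.lim = true  [B₁.lim == 5]
49. n22.env = -1  [terminal]
50. n21.ok = 14  [14]
51. n13.mk = 5  [(if B₁.acc then A₁.ok else B₁.lim) - 9]
52. n13.acc = true  [B₁.acc == true]
53. n13.lim = 6  [6]
54. n0.live = 16  [E.depth * 3 + 40]
55. n0.hot = true  [B.lim > 5]
56. n0.fin = -8  [B.lim - 14]

-5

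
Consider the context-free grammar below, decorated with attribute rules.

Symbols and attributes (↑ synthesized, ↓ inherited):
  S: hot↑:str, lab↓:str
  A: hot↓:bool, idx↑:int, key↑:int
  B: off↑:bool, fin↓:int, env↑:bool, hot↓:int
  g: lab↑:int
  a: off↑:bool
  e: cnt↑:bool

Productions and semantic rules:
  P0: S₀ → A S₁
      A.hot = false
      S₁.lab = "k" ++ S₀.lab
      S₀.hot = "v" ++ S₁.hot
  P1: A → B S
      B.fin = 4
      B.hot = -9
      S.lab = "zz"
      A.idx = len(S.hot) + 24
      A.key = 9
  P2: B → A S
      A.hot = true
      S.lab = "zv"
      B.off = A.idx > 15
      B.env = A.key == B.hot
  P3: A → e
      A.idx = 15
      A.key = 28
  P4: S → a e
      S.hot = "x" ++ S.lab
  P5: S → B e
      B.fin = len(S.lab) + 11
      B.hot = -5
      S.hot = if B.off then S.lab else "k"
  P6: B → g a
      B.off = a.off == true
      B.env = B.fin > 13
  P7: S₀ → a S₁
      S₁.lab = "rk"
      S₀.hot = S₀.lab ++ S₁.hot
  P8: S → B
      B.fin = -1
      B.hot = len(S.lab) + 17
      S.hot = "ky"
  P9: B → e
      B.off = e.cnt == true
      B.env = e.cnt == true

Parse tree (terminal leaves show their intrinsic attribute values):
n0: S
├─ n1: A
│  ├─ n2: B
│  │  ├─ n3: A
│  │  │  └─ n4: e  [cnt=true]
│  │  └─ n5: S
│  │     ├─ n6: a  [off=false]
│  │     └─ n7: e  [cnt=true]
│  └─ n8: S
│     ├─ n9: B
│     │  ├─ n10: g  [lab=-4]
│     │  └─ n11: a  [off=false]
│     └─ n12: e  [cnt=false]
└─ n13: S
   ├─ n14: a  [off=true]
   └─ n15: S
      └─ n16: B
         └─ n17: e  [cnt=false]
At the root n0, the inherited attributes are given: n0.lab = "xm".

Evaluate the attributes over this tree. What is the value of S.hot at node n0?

1. n0.lab = "xm"  [given at root]
2. n1.hot = false  [false]
3. n2.fin = 4  [4]
4. n2.hot = -9  [-9]
5. n3.hot = true  [true]
6. n4.cnt = true  [terminal]
7. n3.idx = 15  [15]
8. n3.key = 28  [28]
9. n5.lab = "zv"  ["zv"]
10. n6.off = false  [terminal]
11. n7.cnt = true  [terminal]
12. n5.hot = "xzv"  ["x" ++ S.lab]
13. n2.off = false  [A.idx > 15]
14. n2.env = false  [A.key == B.hot]
15. n8.lab = "zz"  ["zz"]
16. n9.fin = 13  [len(S.lab) + 11]
17. n9.hot = -5  [-5]
18. n10.lab = -4  [terminal]
19. n11.off = false  [terminal]
20. n9.off = false  [a.off == true]
21. n9.env = false  [B.fin > 13]
22. n12.cnt = false  [terminal]
23. n8.hot = "k"  [if B.off then S.lab else "k"]
24. n1.idx = 25  [len(S.hot) + 24]
25. n1.key = 9  [9]
26. n13.lab = "kxm"  ["k" ++ S₀.lab]
27. n14.off = true  [terminal]
28. n15.lab = "rk"  ["rk"]
29. n16.fin = -1  [-1]
30. n16.hot = 19  [len(S.lab) + 17]
31. n17.cnt = false  [terminal]
32. n16.off = false  [e.cnt == true]
33. n16.env = false  [e.cnt == true]
34. n15.hot = "ky"  ["ky"]
35. n13.hot = "kxmky"  [S₀.lab ++ S₁.hot]
36. n0.hot = "vkxmky"  ["v" ++ S₁.hot]

"vkxmky"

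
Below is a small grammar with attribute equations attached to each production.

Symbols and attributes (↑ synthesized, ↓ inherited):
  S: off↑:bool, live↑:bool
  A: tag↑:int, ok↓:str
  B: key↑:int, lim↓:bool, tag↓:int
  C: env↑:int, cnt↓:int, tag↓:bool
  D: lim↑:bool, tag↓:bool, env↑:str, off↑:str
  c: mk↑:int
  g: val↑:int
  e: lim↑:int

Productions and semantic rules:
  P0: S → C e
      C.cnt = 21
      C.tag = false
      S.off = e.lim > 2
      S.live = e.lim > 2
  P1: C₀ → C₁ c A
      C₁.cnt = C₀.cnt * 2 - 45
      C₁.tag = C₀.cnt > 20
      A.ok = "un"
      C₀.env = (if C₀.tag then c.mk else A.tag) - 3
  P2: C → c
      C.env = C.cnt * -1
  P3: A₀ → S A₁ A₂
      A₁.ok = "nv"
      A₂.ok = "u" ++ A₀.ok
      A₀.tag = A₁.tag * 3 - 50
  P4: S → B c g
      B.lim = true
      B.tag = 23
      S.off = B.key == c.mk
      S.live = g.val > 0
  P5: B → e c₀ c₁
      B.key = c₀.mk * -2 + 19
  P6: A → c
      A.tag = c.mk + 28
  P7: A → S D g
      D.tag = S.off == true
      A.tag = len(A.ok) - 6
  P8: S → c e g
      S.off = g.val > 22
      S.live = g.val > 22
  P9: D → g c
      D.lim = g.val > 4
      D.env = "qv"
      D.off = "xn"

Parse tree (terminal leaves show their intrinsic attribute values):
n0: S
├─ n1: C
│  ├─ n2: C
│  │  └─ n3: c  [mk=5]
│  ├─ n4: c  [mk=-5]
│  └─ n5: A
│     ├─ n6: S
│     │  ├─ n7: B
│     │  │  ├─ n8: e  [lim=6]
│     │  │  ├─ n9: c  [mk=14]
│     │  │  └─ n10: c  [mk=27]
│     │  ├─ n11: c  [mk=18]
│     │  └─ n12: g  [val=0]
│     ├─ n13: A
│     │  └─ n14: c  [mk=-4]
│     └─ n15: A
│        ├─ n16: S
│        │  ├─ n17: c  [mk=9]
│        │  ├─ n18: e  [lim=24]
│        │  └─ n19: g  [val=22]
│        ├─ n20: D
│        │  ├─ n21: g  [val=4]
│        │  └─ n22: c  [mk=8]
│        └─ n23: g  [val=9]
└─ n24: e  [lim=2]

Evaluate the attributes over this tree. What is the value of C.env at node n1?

1. n1.cnt = 21  [21]
2. n1.tag = false  [false]
3. n2.cnt = -3  [C₀.cnt * 2 - 45]
4. n2.tag = true  [C₀.cnt > 20]
5. n3.mk = 5  [terminal]
6. n2.env = 3  [C.cnt * -1]
7. n4.mk = -5  [terminal]
8. n5.ok = "un"  ["un"]
9. n7.lim = true  [true]
10. n7.tag = 23  [23]
11. n8.lim = 6  [terminal]
12. n9.mk = 14  [terminal]
13. n10.mk = 27  [terminal]
14. n7.key = -9  [c₀.mk * -2 + 19]
15. n11.mk = 18  [terminal]
16. n12.val = 0  [terminal]
17. n6.off = false  [B.key == c.mk]
18. n6.live = false  [g.val > 0]
19. n13.ok = "nv"  ["nv"]
20. n14.mk = -4  [terminal]
21. n13.tag = 24  [c.mk + 28]
22. n15.ok = "uun"  ["u" ++ A₀.ok]
23. n17.mk = 9  [terminal]
24. n18.lim = 24  [terminal]
25. n19.val = 22  [terminal]
26. n16.off = false  [g.val > 22]
27. n16.live = false  [g.val > 22]
28. n20.tag = false  [S.off == true]
29. n21.val = 4  [terminal]
30. n22.mk = 8  [terminal]
31. n20.lim = false  [g.val > 4]
32. n20.env = "qv"  ["qv"]
33. n20.off = "xn"  ["xn"]
34. n23.val = 9  [terminal]
35. n15.tag = -3  [len(A.ok) - 6]
36. n5.tag = 22  [A₁.tag * 3 - 50]
37. n1.env = 19  [(if C₀.tag then c.mk else A.tag) - 3]
38. n24.lim = 2  [terminal]
39. n0.off = false  [e.lim > 2]
40. n0.live = false  [e.lim > 2]

19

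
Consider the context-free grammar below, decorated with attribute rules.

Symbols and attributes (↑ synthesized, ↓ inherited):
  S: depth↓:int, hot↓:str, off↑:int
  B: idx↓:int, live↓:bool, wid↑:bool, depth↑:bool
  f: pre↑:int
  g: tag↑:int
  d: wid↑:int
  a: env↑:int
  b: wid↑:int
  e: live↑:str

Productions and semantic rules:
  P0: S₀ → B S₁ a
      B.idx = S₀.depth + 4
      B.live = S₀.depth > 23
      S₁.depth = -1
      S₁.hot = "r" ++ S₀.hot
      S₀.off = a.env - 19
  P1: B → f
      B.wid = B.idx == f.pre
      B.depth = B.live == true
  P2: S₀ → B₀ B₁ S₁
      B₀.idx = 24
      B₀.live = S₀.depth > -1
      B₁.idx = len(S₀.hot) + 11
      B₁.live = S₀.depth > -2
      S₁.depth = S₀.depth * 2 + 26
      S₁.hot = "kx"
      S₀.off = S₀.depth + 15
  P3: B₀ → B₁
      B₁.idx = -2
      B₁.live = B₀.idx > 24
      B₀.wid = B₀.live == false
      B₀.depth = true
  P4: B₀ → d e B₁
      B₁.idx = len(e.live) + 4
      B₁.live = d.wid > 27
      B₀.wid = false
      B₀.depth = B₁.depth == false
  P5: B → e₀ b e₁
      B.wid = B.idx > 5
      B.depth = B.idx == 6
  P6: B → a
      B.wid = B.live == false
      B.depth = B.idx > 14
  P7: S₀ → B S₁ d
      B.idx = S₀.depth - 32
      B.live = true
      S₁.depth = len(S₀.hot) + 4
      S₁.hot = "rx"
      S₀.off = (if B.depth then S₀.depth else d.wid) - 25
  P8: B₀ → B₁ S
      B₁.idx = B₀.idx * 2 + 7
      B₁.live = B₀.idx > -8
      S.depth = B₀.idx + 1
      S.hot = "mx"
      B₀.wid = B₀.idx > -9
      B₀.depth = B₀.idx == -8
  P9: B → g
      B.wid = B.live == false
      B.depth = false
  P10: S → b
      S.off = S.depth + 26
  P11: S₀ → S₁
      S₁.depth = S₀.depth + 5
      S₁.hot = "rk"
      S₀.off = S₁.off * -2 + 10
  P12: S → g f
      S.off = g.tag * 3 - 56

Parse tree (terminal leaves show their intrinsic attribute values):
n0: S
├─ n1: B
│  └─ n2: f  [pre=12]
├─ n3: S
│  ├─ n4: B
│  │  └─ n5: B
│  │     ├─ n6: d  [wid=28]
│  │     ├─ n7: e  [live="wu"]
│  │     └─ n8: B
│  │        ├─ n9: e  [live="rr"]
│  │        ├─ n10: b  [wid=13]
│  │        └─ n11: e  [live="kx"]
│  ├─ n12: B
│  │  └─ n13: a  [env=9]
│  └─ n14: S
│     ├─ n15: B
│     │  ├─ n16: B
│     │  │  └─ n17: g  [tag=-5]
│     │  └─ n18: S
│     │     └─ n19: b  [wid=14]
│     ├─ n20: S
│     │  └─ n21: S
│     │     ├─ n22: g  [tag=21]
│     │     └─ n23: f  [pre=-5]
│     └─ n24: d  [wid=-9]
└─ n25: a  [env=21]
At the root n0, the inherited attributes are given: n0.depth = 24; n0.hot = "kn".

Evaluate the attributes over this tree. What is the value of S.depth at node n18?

-7

1. n0.depth = 24  [given at root]
2. n0.hot = "kn"  [given at root]
3. n1.idx = 28  [S₀.depth + 4]
4. n1.live = true  [S₀.depth > 23]
5. n2.pre = 12  [terminal]
6. n1.wid = false  [B.idx == f.pre]
7. n1.depth = true  [B.live == true]
8. n3.depth = -1  [-1]
9. n3.hot = "rkn"  ["r" ++ S₀.hot]
10. n4.idx = 24  [24]
11. n4.live = false  [S₀.depth > -1]
12. n5.idx = -2  [-2]
13. n5.live = false  [B₀.idx > 24]
14. n6.wid = 28  [terminal]
15. n7.live = "wu"  [terminal]
16. n8.idx = 6  [len(e.live) + 4]
17. n8.live = true  [d.wid > 27]
18. n9.live = "rr"  [terminal]
19. n10.wid = 13  [terminal]
20. n11.live = "kx"  [terminal]
21. n8.wid = true  [B.idx > 5]
22. n8.depth = true  [B.idx == 6]
23. n5.wid = false  [false]
24. n5.depth = false  [B₁.depth == false]
25. n4.wid = true  [B₀.live == false]
26. n4.depth = true  [true]
27. n12.idx = 14  [len(S₀.hot) + 11]
28. n12.live = true  [S₀.depth > -2]
29. n13.env = 9  [terminal]
30. n12.wid = false  [B.live == false]
31. n12.depth = false  [B.idx > 14]
32. n14.depth = 24  [S₀.depth * 2 + 26]
33. n14.hot = "kx"  ["kx"]
34. n15.idx = -8  [S₀.depth - 32]
35. n15.live = true  [true]
36. n16.idx = -9  [B₀.idx * 2 + 7]
37. n16.live = false  [B₀.idx > -8]
38. n17.tag = -5  [terminal]
39. n16.wid = true  [B.live == false]
40. n16.depth = false  [false]
41. n18.depth = -7  [B₀.idx + 1]
42. n18.hot = "mx"  ["mx"]
43. n19.wid = 14  [terminal]
44. n18.off = 19  [S.depth + 26]
45. n15.wid = true  [B₀.idx > -9]
46. n15.depth = true  [B₀.idx == -8]
47. n20.depth = 6  [len(S₀.hot) + 4]
48. n20.hot = "rx"  ["rx"]
49. n21.depth = 11  [S₀.depth + 5]
50. n21.hot = "rk"  ["rk"]
51. n22.tag = 21  [terminal]
52. n23.pre = -5  [terminal]
53. n21.off = 7  [g.tag * 3 - 56]
54. n20.off = -4  [S₁.off * -2 + 10]
55. n24.wid = -9  [terminal]
56. n14.off = -1  [(if B.depth then S₀.depth else d.wid) - 25]
57. n3.off = 14  [S₀.depth + 15]
58. n25.env = 21  [terminal]
59. n0.off = 2  [a.env - 19]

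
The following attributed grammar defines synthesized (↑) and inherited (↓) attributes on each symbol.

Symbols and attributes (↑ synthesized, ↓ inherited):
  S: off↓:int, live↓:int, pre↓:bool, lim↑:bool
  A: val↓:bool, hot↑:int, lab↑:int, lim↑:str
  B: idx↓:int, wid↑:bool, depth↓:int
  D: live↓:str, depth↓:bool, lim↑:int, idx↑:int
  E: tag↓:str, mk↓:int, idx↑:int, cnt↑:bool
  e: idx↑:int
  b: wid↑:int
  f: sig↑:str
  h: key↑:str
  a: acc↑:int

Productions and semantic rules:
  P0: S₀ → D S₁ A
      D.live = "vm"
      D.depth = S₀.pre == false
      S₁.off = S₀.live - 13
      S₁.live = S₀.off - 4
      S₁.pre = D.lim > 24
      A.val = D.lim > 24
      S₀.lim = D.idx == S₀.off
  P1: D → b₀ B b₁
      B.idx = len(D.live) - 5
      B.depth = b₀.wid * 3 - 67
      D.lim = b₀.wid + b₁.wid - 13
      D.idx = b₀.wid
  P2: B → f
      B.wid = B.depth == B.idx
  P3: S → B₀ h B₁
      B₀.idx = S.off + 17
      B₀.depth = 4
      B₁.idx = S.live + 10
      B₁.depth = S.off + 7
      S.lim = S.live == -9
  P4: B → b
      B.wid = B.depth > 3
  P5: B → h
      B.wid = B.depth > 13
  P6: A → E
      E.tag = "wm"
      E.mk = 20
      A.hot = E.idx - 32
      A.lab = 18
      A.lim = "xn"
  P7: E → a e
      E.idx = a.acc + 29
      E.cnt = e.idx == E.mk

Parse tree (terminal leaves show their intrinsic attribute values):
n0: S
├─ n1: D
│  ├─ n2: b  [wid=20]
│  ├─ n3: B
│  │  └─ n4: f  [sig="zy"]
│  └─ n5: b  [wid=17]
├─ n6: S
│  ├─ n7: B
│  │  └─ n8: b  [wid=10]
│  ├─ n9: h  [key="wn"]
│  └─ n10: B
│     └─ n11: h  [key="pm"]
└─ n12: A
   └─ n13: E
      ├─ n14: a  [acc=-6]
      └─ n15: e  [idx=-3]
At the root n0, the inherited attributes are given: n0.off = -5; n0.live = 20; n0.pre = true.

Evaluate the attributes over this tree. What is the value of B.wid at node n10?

true

1. n0.off = -5  [given at root]
2. n0.live = 20  [given at root]
3. n0.pre = true  [given at root]
4. n1.live = "vm"  ["vm"]
5. n1.depth = false  [S₀.pre == false]
6. n2.wid = 20  [terminal]
7. n3.idx = -3  [len(D.live) - 5]
8. n3.depth = -7  [b₀.wid * 3 - 67]
9. n4.sig = "zy"  [terminal]
10. n3.wid = false  [B.depth == B.idx]
11. n5.wid = 17  [terminal]
12. n1.lim = 24  [b₀.wid + b₁.wid - 13]
13. n1.idx = 20  [b₀.wid]
14. n6.off = 7  [S₀.live - 13]
15. n6.live = -9  [S₀.off - 4]
16. n6.pre = false  [D.lim > 24]
17. n7.idx = 24  [S.off + 17]
18. n7.depth = 4  [4]
19. n8.wid = 10  [terminal]
20. n7.wid = true  [B.depth > 3]
21. n9.key = "wn"  [terminal]
22. n10.idx = 1  [S.live + 10]
23. n10.depth = 14  [S.off + 7]
24. n11.key = "pm"  [terminal]
25. n10.wid = true  [B.depth > 13]
26. n6.lim = true  [S.live == -9]
27. n12.val = false  [D.lim > 24]
28. n13.tag = "wm"  ["wm"]
29. n13.mk = 20  [20]
30. n14.acc = -6  [terminal]
31. n15.idx = -3  [terminal]
32. n13.idx = 23  [a.acc + 29]
33. n13.cnt = false  [e.idx == E.mk]
34. n12.hot = -9  [E.idx - 32]
35. n12.lab = 18  [18]
36. n12.lim = "xn"  ["xn"]
37. n0.lim = false  [D.idx == S₀.off]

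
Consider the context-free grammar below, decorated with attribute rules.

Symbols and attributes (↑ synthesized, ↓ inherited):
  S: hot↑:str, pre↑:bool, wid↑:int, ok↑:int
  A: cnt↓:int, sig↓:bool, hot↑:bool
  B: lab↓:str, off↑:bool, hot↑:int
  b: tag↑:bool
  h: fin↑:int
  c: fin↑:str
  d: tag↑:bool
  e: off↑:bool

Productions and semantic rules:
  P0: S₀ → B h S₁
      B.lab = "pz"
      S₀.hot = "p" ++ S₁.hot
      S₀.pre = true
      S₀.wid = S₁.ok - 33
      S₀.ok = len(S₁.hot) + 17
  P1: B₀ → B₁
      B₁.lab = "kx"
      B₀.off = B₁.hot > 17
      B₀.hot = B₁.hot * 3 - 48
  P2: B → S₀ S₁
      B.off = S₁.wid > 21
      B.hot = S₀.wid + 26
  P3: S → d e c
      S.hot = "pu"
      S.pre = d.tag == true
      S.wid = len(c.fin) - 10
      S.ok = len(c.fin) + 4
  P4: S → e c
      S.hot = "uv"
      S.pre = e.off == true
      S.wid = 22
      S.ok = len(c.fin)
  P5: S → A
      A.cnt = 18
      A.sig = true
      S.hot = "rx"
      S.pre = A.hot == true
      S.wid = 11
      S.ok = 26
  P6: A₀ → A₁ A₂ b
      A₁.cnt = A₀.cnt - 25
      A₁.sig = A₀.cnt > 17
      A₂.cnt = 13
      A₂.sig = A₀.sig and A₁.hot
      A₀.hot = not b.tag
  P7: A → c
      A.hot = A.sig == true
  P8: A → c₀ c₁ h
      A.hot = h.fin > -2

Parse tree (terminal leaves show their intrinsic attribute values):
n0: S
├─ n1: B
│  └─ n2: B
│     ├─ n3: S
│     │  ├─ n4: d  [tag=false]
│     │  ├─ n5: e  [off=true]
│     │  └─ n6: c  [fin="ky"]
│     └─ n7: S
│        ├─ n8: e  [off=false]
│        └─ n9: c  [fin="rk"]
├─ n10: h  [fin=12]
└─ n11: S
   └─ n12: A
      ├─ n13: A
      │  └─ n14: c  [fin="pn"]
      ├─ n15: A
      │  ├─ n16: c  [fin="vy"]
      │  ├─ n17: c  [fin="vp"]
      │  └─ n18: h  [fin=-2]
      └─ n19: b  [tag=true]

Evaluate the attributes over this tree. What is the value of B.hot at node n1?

1. n1.lab = "pz"  ["pz"]
2. n2.lab = "kx"  ["kx"]
3. n4.tag = false  [terminal]
4. n5.off = true  [terminal]
5. n6.fin = "ky"  [terminal]
6. n3.hot = "pu"  ["pu"]
7. n3.pre = false  [d.tag == true]
8. n3.wid = -8  [len(c.fin) - 10]
9. n3.ok = 6  [len(c.fin) + 4]
10. n8.off = false  [terminal]
11. n9.fin = "rk"  [terminal]
12. n7.hot = "uv"  ["uv"]
13. n7.pre = false  [e.off == true]
14. n7.wid = 22  [22]
15. n7.ok = 2  [len(c.fin)]
16. n2.off = true  [S₁.wid > 21]
17. n2.hot = 18  [S₀.wid + 26]
18. n1.off = true  [B₁.hot > 17]
19. n1.hot = 6  [B₁.hot * 3 - 48]
20. n10.fin = 12  [terminal]
21. n12.cnt = 18  [18]
22. n12.sig = true  [true]
23. n13.cnt = -7  [A₀.cnt - 25]
24. n13.sig = true  [A₀.cnt > 17]
25. n14.fin = "pn"  [terminal]
26. n13.hot = true  [A.sig == true]
27. n15.cnt = 13  [13]
28. n15.sig = true  [A₀.sig and A₁.hot]
29. n16.fin = "vy"  [terminal]
30. n17.fin = "vp"  [terminal]
31. n18.fin = -2  [terminal]
32. n15.hot = false  [h.fin > -2]
33. n19.tag = true  [terminal]
34. n12.hot = false  [not b.tag]
35. n11.hot = "rx"  ["rx"]
36. n11.pre = false  [A.hot == true]
37. n11.wid = 11  [11]
38. n11.ok = 26  [26]
39. n0.hot = "prx"  ["p" ++ S₁.hot]
40. n0.pre = true  [true]
41. n0.wid = -7  [S₁.ok - 33]
42. n0.ok = 19  [len(S₁.hot) + 17]

6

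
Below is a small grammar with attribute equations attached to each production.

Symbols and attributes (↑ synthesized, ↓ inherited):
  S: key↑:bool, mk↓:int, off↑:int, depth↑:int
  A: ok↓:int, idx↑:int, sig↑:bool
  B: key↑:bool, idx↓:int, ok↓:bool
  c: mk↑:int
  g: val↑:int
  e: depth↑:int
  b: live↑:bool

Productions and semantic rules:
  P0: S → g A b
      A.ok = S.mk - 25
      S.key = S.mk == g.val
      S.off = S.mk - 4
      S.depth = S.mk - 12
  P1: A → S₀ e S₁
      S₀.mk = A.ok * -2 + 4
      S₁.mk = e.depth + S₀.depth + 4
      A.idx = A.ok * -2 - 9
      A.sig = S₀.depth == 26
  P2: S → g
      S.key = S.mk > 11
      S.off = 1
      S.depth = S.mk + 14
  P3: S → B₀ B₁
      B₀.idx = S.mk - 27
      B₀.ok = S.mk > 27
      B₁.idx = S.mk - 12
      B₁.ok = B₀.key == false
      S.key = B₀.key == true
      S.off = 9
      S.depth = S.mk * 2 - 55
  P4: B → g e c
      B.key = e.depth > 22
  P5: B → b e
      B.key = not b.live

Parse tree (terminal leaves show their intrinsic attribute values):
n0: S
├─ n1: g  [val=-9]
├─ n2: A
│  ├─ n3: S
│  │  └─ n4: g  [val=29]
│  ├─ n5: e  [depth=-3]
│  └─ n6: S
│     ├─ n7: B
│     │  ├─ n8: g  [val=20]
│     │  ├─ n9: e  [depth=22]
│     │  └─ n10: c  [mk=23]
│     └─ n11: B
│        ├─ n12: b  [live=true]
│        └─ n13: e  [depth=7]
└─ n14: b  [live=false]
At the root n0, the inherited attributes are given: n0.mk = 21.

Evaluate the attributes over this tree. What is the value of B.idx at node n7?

0

1. n0.mk = 21  [given at root]
2. n1.val = -9  [terminal]
3. n2.ok = -4  [S.mk - 25]
4. n3.mk = 12  [A.ok * -2 + 4]
5. n4.val = 29  [terminal]
6. n3.key = true  [S.mk > 11]
7. n3.off = 1  [1]
8. n3.depth = 26  [S.mk + 14]
9. n5.depth = -3  [terminal]
10. n6.mk = 27  [e.depth + S₀.depth + 4]
11. n7.idx = 0  [S.mk - 27]
12. n7.ok = false  [S.mk > 27]
13. n8.val = 20  [terminal]
14. n9.depth = 22  [terminal]
15. n10.mk = 23  [terminal]
16. n7.key = false  [e.depth > 22]
17. n11.idx = 15  [S.mk - 12]
18. n11.ok = true  [B₀.key == false]
19. n12.live = true  [terminal]
20. n13.depth = 7  [terminal]
21. n11.key = false  [not b.live]
22. n6.key = false  [B₀.key == true]
23. n6.off = 9  [9]
24. n6.depth = -1  [S.mk * 2 - 55]
25. n2.idx = -1  [A.ok * -2 - 9]
26. n2.sig = true  [S₀.depth == 26]
27. n14.live = false  [terminal]
28. n0.key = false  [S.mk == g.val]
29. n0.off = 17  [S.mk - 4]
30. n0.depth = 9  [S.mk - 12]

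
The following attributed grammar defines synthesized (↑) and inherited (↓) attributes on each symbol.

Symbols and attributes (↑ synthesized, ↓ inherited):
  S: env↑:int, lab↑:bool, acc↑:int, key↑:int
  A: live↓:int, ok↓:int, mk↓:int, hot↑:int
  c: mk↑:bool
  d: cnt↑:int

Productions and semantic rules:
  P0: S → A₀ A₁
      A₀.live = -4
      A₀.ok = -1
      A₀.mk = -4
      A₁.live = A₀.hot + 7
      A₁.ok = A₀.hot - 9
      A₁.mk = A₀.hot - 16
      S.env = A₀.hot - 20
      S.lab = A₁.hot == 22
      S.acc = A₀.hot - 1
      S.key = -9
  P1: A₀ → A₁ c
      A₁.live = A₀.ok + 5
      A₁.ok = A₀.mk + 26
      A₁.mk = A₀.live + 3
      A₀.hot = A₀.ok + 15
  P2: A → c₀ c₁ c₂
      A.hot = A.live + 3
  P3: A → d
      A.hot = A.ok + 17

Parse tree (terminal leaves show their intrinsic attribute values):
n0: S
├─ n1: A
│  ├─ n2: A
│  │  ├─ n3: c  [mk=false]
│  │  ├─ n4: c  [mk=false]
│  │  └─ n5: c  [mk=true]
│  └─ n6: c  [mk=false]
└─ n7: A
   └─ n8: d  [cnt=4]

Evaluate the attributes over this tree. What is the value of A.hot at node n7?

1. n1.live = -4  [-4]
2. n1.ok = -1  [-1]
3. n1.mk = -4  [-4]
4. n2.live = 4  [A₀.ok + 5]
5. n2.ok = 22  [A₀.mk + 26]
6. n2.mk = -1  [A₀.live + 3]
7. n3.mk = false  [terminal]
8. n4.mk = false  [terminal]
9. n5.mk = true  [terminal]
10. n2.hot = 7  [A.live + 3]
11. n6.mk = false  [terminal]
12. n1.hot = 14  [A₀.ok + 15]
13. n7.live = 21  [A₀.hot + 7]
14. n7.ok = 5  [A₀.hot - 9]
15. n7.mk = -2  [A₀.hot - 16]
16. n8.cnt = 4  [terminal]
17. n7.hot = 22  [A.ok + 17]
18. n0.env = -6  [A₀.hot - 20]
19. n0.lab = true  [A₁.hot == 22]
20. n0.acc = 13  [A₀.hot - 1]
21. n0.key = -9  [-9]

22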